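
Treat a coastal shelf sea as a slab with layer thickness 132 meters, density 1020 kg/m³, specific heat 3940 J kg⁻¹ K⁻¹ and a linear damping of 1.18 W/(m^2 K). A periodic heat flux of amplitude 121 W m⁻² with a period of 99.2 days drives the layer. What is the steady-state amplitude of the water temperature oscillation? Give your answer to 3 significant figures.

Areal heat capacity C = ρ c_p D = 1020 × 3940 × 132 = 5.30×10^8 J/(m²·K).
Angular frequency ω = 2π / T = 2π / 8.57×10^6 s = 7.33×10^-7 s⁻¹.
√((Cω)² + λ²) = √((389)² + 1.18²) = 389 W/(m²·K).
Amplitude A = F₀ / √((Cω)²+λ²) = 121 / 389 = 0.311 K.

0.311 K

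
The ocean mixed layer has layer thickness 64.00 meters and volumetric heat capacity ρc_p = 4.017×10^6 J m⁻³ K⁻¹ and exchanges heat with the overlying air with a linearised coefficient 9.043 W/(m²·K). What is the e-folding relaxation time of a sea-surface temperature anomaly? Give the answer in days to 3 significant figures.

329 days

Areal heat capacity C = ρc_p × D = 4.017×10^6 × 64.00 = 2.57×10^8 J m⁻² K⁻¹.
Relaxation time τ = C / λ = 2.57×10^8 / 9.043 = 2.84×10^7 s.
In days: 2.84×10^7 s / (86400 s/day) = 329 days.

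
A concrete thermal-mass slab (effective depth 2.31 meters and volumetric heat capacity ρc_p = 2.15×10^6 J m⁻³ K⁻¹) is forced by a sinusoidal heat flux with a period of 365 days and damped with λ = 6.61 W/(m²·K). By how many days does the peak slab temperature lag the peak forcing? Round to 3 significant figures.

8.63 days

Areal heat capacity C = ρc_p × D = 2.15×10^6 × 2.31 = 4.97×10^6 J/(m²·K).
ω = 2π / 3.15×10^7 s = 1.99×10^-7 s⁻¹.
Phase lag φ = arctan(Cω/λ) = arctan(0.990/6.61) = 0.149 rad.
Time lag = φ / ω = 0.149 / 1.99×10^-7 = 7.46×10^5 s = 8.63 days.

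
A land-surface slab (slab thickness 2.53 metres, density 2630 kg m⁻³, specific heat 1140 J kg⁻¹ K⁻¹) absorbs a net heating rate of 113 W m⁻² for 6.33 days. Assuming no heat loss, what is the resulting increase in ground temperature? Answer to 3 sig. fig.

Areal heat capacity C = ρ c_p D = 2630 × 1140 × 2.53 = 7.59×10^6 J/(m²·K).
Net heat input Q = F Δt = 113 × (6.33 days × 86400 s/day) = 6.18×10^7 J/m².
ΔT = Q / C = 6.18×10^7 / 7.59×10^6 = 8.15 K.

8.15 K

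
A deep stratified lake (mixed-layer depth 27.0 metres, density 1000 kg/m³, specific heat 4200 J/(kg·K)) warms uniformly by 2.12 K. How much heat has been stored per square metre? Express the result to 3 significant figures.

Areal heat capacity C = ρ c_p D = 1000 × 4200 × 27.0 = 1.13×10^8 J/(m^2 K).
ΔQ = C ΔT = 1.13×10^8 × 2.12 = 2.40×10^8 J/m².

2.40×10^8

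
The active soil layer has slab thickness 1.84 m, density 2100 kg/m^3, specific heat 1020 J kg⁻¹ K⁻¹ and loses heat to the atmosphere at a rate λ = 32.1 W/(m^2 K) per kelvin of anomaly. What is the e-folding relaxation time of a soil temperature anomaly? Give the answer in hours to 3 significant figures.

Areal heat capacity C = ρ c_p D = 2100 × 1020 × 1.84 = 3.94×10^6 J m⁻² K⁻¹.
Relaxation time τ = C / λ = 3.94×10^6 / 32.1 = 1.23×10^5 s.
In hours: 1.23×10^5 s / (3600 s/hour) = 34.1 hours.

34.1 hours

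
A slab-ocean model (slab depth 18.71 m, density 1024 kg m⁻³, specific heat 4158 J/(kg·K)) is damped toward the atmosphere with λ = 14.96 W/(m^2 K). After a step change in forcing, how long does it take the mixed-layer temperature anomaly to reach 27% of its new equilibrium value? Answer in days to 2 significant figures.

Areal heat capacity C = ρ c_p D = 1024 × 4158 × 18.71 = 7.97×10^7 J/(m^2 K).
τ = C / λ = 7.97×10^7 / 14.96 = 5.33×10^6 s.
Fraction reached: 1 − e^(−t/τ) = 0.27 ⇒ t = −τ ln(1 − 0.27) = τ × 0.315.
t = 1.68×10^6 s = 19.4 days.

19 days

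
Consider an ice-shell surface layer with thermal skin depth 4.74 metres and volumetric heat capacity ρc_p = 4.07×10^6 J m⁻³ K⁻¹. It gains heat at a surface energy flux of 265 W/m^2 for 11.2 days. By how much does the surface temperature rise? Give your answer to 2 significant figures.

Areal heat capacity C = ρc_p × D = 4.07×10^6 × 4.74 = 1.93×10^7 J m⁻² K⁻¹.
Net heat input Q = F Δt = 265 × (11.2 days × 86400 s/day) = 2.56×10^8 J/m².
ΔT = Q / C = 2.56×10^8 / 1.93×10^7 = 13.3 K.

13 K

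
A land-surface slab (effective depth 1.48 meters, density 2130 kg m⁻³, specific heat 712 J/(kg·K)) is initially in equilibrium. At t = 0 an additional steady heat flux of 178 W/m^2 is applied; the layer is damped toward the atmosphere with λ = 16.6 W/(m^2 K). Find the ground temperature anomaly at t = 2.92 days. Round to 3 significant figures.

9.06 K

Areal heat capacity C = ρ c_p D = 2130 × 712 × 1.48 = 2.24×10^6 J m⁻² K⁻¹.
τ = C / λ = 2.24×10^6 / 16.6 = 1.35×10^5 s.
Equilibrium anomaly ΔT_eq = F / λ = 178 / 16.6 = 10.7 K.
t = 2.92 days = 2.52×10^5 s, so t/τ = 1.87.
ΔT(t) = ΔT_eq (1 − e^(−t/τ)) = 10.7 × (1 − e^−1.87) = 9.06 K.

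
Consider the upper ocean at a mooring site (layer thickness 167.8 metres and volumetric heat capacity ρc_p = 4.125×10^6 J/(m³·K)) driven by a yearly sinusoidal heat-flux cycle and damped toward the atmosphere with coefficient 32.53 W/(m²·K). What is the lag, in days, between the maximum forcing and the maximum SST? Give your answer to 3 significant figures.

Areal heat capacity C = ρc_p × D = 4.125×10^6 × 167.8 = 6.92×10^8 J m⁻² K⁻¹.
ω = 2π / 3.15×10^7 s = 1.99×10^-7 s⁻¹.
Phase lag φ = arctan(Cω/λ) = arctan(138/32.53) = 1.34 rad.
Time lag = φ / ω = 1.34 / 1.99×10^-7 = 6.72×10^6 s = 77.8 days.

77.8 days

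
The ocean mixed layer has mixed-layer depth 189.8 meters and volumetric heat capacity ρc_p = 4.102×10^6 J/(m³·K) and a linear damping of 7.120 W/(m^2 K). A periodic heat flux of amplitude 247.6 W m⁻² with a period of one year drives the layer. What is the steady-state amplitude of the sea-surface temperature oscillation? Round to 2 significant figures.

1.6 K

Areal heat capacity C = ρc_p × D = 4.102×10^6 × 189.8 = 7.79×10^8 J/(m^2 K).
Angular frequency ω = 2π / T = 2π / 3.15×10^7 s = 1.99×10^-7 s⁻¹.
√((Cω)² + λ²) = √((155)² + 7.120²) = 155 W/(m²·K).
Amplitude A = F₀ / √((Cω)²+λ²) = 247.6 / 155 = 1.59 K.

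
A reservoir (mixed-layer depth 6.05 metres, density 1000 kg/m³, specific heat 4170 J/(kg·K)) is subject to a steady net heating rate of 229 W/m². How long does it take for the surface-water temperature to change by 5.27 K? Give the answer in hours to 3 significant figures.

161 hours

Areal heat capacity C = ρ c_p D = 1000 × 4170 × 6.05 = 2.52×10^7 J/(m^2 K).
Time required: Δt = C ΔT / F = 2.52×10^7 × 5.27 / 229 = 5.81×10^5 s.
In hours: 5.81×10^5 s / (3600 s/hour) = 161 hours.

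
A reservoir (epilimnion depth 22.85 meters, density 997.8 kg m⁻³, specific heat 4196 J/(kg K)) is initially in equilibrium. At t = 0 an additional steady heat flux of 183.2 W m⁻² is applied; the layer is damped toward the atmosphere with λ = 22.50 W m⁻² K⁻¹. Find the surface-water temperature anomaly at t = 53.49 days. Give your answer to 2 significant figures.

5.4 K

Areal heat capacity C = ρ c_p D = 997.8 × 4196 × 22.85 = 9.57×10^7 J/(m^2 K).
τ = C / λ = 9.57×10^7 / 22.50 = 4.25×10^6 s.
Equilibrium anomaly ΔT_eq = F / λ = 183.2 / 22.50 = 8.14 K.
t = 53.49 days = 4.62×10^6 s, so t/τ = 1.09.
ΔT(t) = ΔT_eq (1 − e^(−t/τ)) = 8.14 × (1 − e^−1.09) = 5.40 K.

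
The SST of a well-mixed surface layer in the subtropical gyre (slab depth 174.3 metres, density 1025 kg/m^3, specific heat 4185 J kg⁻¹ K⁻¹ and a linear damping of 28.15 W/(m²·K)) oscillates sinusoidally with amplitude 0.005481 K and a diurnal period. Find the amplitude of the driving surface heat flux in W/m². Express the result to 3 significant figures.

298

Areal heat capacity C = ρ c_p D = 1025 × 4185 × 174.3 = 7.48×10^8 J/(m²·K).
ω = 2π / 86400 s = 7.27×10^-5 s⁻¹.
√((Cω)² + λ²) = √((54400)² + 28.15²) = 54400 W/(m²·K).
F₀ = A × √((Cω)²+λ²) = 0.005481 × 54400 = 298 W/m².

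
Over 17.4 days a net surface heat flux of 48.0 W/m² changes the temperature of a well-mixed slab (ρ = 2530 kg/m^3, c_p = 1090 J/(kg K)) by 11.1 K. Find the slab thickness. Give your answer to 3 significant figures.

2.36 m

Heat input Q = F Δt = 48.0 × 1.50×10^6 s = 7.22×10^7 J/m².
Required areal heat capacity C = Q / ΔT = 6.50×10^6 J/(m²·K).
Depth D = C / (ρ c_p) = 6.50×10^6 / (2530 × 1090) = 2.36 m.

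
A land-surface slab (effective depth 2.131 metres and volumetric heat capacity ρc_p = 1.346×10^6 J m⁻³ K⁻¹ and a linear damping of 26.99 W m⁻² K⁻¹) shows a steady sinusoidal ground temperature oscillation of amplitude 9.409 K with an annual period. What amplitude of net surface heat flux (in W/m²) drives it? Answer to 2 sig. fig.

Areal heat capacity C = ρc_p × D = 1.346×10^6 × 2.131 = 2.87×10^6 J/(m^2 K).
ω = 2π / 3.15×10^7 s = 1.99×10^-7 s⁻¹.
√((Cω)² + λ²) = √((0.571)² + 26.99²) = 27.0 W/(m²·K).
F₀ = A × √((Cω)²+λ²) = 9.409 × 27.0 = 254 W/m².

250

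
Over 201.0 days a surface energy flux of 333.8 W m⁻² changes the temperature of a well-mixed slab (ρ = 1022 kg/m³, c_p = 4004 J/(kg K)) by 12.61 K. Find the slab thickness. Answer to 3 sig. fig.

112 m

Heat input Q = F Δt = 333.8 × 1.74×10^7 s = 5.80×10^9 J/m².
Required areal heat capacity C = Q / ΔT = 4.60×10^8 J/(m²·K).
Depth D = C / (ρ c_p) = 4.60×10^8 / (1022 × 4004) = 112 m.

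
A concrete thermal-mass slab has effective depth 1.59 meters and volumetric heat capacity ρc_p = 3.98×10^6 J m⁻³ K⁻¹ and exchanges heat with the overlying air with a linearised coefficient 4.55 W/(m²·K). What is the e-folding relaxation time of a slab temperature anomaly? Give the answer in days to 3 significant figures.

16.1 days

Areal heat capacity C = ρc_p × D = 3.98×10^6 × 1.59 = 6.33×10^6 J/(m²·K).
Relaxation time τ = C / λ = 6.33×10^6 / 4.55 = 1.39×10^6 s.
In days: 1.39×10^6 s / (86400 s/day) = 16.1 days.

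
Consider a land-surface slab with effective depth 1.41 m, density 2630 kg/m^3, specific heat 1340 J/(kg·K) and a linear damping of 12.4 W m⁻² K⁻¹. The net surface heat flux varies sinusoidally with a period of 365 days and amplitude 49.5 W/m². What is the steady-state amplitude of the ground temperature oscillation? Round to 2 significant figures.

4.0 K

Areal heat capacity C = ρ c_p D = 2630 × 1340 × 1.41 = 4.97×10^6 J/(m²·K).
Angular frequency ω = 2π / T = 2π / 3.15×10^7 s = 1.99×10^-7 s⁻¹.
√((Cω)² + λ²) = √((0.990)² + 12.4²) = 12.4 W/(m²·K).
Amplitude A = F₀ / √((Cω)²+λ²) = 49.5 / 12.4 = 3.98 K.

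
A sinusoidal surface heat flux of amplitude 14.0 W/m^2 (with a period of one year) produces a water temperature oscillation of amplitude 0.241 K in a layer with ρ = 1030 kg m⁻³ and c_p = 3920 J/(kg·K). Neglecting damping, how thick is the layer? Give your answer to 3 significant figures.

72.2 m

ω = 2π / 3.15×10^7 s = 1.99×10^-7 s⁻¹.
Required C = F₀ / (A ω) = 14.0 / (0.241 × 1.99×10^-7) = 2.92×10^8 J/(m²·K).
D = C / (ρ c_p) = 2.92×10^8 / (1030 × 3920) = 72.2 m.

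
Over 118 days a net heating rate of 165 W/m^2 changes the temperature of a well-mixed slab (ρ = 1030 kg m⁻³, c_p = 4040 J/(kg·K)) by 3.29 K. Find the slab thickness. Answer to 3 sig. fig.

123 m

Heat input Q = F Δt = 165 × 1.02×10^7 s = 1.68×10^9 J/m².
Required areal heat capacity C = Q / ΔT = 5.11×10^8 J/(m²·K).
Depth D = C / (ρ c_p) = 5.11×10^8 / (1030 × 4040) = 123 m.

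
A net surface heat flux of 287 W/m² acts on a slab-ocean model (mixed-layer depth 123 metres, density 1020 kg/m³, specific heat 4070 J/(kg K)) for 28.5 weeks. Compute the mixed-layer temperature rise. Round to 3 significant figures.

9.69 K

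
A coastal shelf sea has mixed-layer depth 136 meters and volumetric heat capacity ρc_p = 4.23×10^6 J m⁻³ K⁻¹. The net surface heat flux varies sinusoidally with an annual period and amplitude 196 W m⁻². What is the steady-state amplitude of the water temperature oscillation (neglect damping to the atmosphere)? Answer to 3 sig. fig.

Areal heat capacity C = ρc_p × D = 4.23×10^6 × 136 = 5.75×10^8 J m⁻² K⁻¹.
Angular frequency ω = 2π / T = 2π / 3.15×10^7 s = 1.99×10^-7 s⁻¹.
Cω = 5.75×10^8 × 1.99×10^-7 = 115 W/(m²·K).
Amplitude A = F₀ / (Cω) = 196 / 115 = 1.71 K.

1.71 K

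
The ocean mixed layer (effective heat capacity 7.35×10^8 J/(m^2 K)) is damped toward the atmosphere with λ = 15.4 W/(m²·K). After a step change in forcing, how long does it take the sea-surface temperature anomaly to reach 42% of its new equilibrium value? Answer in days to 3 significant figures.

301 days

Areal heat capacity C = 7.35×10^8 J/(m^2 K) (given).
τ = C / λ = 7.35×10^8 / 15.4 = 4.77×10^7 s.
Fraction reached: 1 − e^(−t/τ) = 0.42 ⇒ t = −τ ln(1 − 0.42) = τ × 0.545.
t = 2.60×10^7 s = 301 days.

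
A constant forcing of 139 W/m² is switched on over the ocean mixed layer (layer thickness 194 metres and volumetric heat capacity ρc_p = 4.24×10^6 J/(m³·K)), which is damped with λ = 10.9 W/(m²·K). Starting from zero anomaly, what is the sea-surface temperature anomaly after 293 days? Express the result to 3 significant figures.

Areal heat capacity C = ρc_p × D = 4.24×10^6 × 194 = 8.23×10^8 J/(m²·K).
τ = C / λ = 8.23×10^8 / 10.9 = 7.55×10^7 s.
Equilibrium anomaly ΔT_eq = F / λ = 139 / 10.9 = 12.8 K.
t = 293 days = 2.53×10^7 s, so t/τ = 0.335.
ΔT(t) = ΔT_eq (1 − e^(−t/τ)) = 12.8 × (1 − e^−0.335) = 3.63 K.

3.63 K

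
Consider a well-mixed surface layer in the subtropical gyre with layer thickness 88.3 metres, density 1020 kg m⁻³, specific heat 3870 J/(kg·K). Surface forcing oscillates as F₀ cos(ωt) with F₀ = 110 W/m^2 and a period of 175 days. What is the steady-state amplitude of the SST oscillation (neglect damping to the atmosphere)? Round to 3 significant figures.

Areal heat capacity C = ρ c_p D = 1020 × 3870 × 88.3 = 3.49×10^8 J m⁻² K⁻¹.
Angular frequency ω = 2π / T = 2π / 1.51×10^7 s = 4.16×10^-7 s⁻¹.
Cω = 3.49×10^8 × 4.16×10^-7 = 145 W/(m²·K).
Amplitude A = F₀ / (Cω) = 110 / 145 = 0.759 K.

0.759 K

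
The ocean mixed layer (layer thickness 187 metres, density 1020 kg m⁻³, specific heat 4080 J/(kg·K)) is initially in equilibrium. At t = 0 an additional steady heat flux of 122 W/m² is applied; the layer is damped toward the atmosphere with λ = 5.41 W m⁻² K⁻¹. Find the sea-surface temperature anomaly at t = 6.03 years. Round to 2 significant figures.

17 K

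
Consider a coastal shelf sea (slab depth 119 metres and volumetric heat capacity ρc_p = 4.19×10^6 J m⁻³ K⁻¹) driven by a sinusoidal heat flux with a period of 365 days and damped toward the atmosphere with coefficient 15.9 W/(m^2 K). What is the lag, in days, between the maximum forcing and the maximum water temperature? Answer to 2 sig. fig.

82 days

Areal heat capacity C = ρc_p × D = 4.19×10^6 × 119 = 4.99×10^8 J/(m^2 K).
ω = 2π / 3.15×10^7 s = 1.99×10^-7 s⁻¹.
Phase lag φ = arctan(Cω/λ) = arctan(99.3/15.9) = 1.41 rad.
Time lag = φ / ω = 1.41 / 1.99×10^-7 = 7.09×10^6 s = 82.0 days.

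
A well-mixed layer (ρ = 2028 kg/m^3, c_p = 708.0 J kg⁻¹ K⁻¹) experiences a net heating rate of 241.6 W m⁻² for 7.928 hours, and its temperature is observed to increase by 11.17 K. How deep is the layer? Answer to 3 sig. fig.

0.430 m

Heat input Q = F Δt = 241.6 × 28500 s = 6.90×10^6 J/m².
Required areal heat capacity C = Q / ΔT = 6.17×10^5 J/(m²·K).
Depth D = C / (ρ c_p) = 6.17×10^5 / (2028 × 708.0) = 0.430 m.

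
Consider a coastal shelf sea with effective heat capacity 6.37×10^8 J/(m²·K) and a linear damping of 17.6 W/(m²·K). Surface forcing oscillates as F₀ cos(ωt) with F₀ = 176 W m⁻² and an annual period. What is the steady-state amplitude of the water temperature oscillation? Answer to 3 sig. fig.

1.37 K

Areal heat capacity C = 6.37×10^8 J/(m²·K) (given).
Angular frequency ω = 2π / T = 2π / 3.15×10^7 s = 1.99×10^-7 s⁻¹.
√((Cω)² + λ²) = √((127)² + 17.6²) = 128 W/(m²·K).
Amplitude A = F₀ / √((Cω)²+λ²) = 176 / 128 = 1.37 K.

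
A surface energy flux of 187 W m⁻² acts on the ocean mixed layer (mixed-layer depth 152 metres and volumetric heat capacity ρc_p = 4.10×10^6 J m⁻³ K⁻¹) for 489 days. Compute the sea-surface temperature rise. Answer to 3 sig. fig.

12.7 K

Areal heat capacity C = ρc_p × D = 4.10×10^6 × 152 = 6.23×10^8 J/(m^2 K).
Net heat input Q = F Δt = 187 × (489 days × 86400 s/day) = 7.90×10^9 J/m².
ΔT = Q / C = 7.90×10^9 / 6.23×10^8 = 12.7 K.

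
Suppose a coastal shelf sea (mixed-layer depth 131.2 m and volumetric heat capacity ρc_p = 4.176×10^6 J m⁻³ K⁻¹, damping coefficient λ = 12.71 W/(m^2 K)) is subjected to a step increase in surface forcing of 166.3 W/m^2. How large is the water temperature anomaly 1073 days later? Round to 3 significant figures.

11.6 K

Areal heat capacity C = ρc_p × D = 4.176×10^6 × 131.2 = 5.48×10^8 J/(m²·K).
τ = C / λ = 5.48×10^8 / 12.71 = 4.31×10^7 s.
Equilibrium anomaly ΔT_eq = F / λ = 166.3 / 12.71 = 13.1 K.
t = 1073 days = 9.27×10^7 s, so t/τ = 2.15.
ΔT(t) = ΔT_eq (1 − e^(−t/τ)) = 13.1 × (1 − e^−2.15) = 11.6 K.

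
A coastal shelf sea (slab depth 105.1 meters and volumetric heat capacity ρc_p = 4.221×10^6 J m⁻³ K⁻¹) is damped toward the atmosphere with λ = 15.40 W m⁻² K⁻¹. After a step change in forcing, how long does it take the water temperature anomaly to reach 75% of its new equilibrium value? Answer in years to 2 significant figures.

Areal heat capacity C = ρc_p × D = 4.221×10^6 × 105.1 = 4.44×10^8 J m⁻² K⁻¹.
τ = C / λ = 4.44×10^8 / 15.40 = 2.88×10^7 s.
Fraction reached: 1 − e^(−t/τ) = 0.75 ⇒ t = −τ ln(1 − 0.75) = τ × 1.39.
t = 3.99×10^7 s = 1.27 years.

1.3 years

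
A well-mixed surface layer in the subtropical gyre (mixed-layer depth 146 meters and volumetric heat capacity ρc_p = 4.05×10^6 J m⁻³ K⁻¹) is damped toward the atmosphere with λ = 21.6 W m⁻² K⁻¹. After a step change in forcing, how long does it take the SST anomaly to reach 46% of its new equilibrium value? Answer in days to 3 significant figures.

195 days

Areal heat capacity C = ρc_p × D = 4.05×10^6 × 146 = 5.91×10^8 J/(m^2 K).
τ = C / λ = 5.91×10^8 / 21.6 = 2.74×10^7 s.
Fraction reached: 1 − e^(−t/τ) = 0.46 ⇒ t = −τ ln(1 − 0.46) = τ × 0.616.
t = 1.69×10^7 s = 195 days.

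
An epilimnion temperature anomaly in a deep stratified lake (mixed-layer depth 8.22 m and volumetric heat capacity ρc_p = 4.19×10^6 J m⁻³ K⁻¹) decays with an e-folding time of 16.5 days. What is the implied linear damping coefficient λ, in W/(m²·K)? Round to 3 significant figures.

Areal heat capacity C = ρc_p × D = 4.19×10^6 × 8.22 = 3.44×10^7 J m⁻² K⁻¹.
τ = 16.5 days = 1.43×10^6 s.
λ = C / τ = 3.44×10^7 / 1.43×10^6 = 24.2 W/(m²·K).

24.2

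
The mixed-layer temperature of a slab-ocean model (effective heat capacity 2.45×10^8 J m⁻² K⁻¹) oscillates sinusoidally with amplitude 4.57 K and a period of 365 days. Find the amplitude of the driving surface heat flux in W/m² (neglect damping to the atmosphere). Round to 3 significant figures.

223

Areal heat capacity C = 2.45×10^8 J m⁻² K⁻¹ (given).
ω = 2π / 3.15×10^7 s = 1.99×10^-7 s⁻¹.
Cω = 2.45×10^8 × 1.99×10^-7 = 48.8 W/(m²·K).
F₀ = A × Cω = 4.57 × 48.8 = 223 W/m².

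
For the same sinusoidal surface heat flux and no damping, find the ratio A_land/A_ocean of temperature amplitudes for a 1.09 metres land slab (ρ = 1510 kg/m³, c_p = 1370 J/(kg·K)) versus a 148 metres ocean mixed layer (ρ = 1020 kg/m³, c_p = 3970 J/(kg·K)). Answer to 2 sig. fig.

270

C_ocean = 1020 × 3970 × 148 = 5.99×10^8 J/(m²·K).
C_land = 1510 × 1370 × 1.09 = 2.25×10^6 J/(m²·K).
Undamped amplitude ∝ 1/C, so A_land/A_ocean = C_ocean/C_land = 266.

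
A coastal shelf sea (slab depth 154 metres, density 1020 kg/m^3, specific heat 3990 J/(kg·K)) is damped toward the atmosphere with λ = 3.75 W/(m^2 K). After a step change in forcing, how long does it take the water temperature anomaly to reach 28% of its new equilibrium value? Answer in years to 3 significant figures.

Areal heat capacity C = ρ c_p D = 1020 × 3990 × 154 = 6.27×10^8 J/(m²·K).
τ = C / λ = 6.27×10^8 / 3.75 = 1.67×10^8 s.
Fraction reached: 1 − e^(−t/τ) = 0.28 ⇒ t = −τ ln(1 − 0.28) = τ × 0.329.
t = 5.49×10^7 s = 1.74 years.

1.74 years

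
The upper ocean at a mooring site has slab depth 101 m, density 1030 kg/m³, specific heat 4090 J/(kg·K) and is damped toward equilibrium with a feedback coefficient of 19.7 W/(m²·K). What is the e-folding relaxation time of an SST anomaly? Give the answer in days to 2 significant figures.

250 days

Areal heat capacity C = ρ c_p D = 1030 × 4090 × 101 = 4.25×10^8 J/(m^2 K).
Relaxation time τ = C / λ = 4.25×10^8 / 19.7 = 2.16×10^7 s.
In days: 2.16×10^7 s / (86400 s/day) = 250 days.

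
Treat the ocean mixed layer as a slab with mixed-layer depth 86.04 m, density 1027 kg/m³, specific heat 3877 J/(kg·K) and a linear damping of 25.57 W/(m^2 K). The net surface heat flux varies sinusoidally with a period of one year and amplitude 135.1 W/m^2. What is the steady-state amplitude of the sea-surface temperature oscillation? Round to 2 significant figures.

Areal heat capacity C = ρ c_p D = 1027 × 3877 × 86.04 = 3.43×10^8 J/(m²·K).
Angular frequency ω = 2π / T = 2π / 3.15×10^7 s = 1.99×10^-7 s⁻¹.
√((Cω)² + λ²) = √((68.3)² + 25.57²) = 72.9 W/(m²·K).
Amplitude A = F₀ / √((Cω)²+λ²) = 135.1 / 72.9 = 1.85 K.

1.9 K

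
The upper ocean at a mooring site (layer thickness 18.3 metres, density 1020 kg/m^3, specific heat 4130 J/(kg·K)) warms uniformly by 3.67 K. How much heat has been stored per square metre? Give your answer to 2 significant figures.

2.8×10^8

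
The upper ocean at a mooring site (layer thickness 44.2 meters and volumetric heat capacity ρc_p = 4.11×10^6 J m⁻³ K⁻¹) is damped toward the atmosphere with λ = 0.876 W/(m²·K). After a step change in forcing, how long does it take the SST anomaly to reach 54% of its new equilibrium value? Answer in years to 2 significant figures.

Areal heat capacity C = ρc_p × D = 4.11×10^6 × 44.2 = 1.82×10^8 J/(m^2 K).
τ = C / λ = 1.82×10^8 / 0.876 = 2.07×10^8 s.
Fraction reached: 1 − e^(−t/τ) = 0.54 ⇒ t = −τ ln(1 − 0.54) = τ × 0.777.
t = 1.61×10^8 s = 5.10 years.

5.1 years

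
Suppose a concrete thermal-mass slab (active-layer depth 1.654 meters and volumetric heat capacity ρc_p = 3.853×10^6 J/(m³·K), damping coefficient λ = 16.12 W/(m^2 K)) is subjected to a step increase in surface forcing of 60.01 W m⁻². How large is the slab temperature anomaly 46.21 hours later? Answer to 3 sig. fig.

1.28 K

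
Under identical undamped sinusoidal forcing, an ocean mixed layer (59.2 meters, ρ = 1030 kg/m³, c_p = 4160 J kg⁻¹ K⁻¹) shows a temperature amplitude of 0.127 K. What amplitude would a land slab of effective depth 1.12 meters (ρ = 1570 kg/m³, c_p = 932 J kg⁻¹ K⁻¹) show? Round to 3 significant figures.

C_ocean = 2.54×10^8 J/(m²·K); C_land = 1.64×10^6 J/(m²·K).
A ∝ 1/C ⇒ A_land = A_ocean × C_ocean/C_land = 0.127 × 155 = 19.7 K.

19.7 K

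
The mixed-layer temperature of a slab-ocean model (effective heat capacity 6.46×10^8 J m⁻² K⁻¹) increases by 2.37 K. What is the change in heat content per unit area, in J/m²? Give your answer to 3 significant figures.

Areal heat capacity C = 6.46×10^8 J m⁻² K⁻¹ (given).
ΔQ = C ΔT = 6.46×10^8 × 2.37 = 1.53×10^9 J/m².

1.53×10^9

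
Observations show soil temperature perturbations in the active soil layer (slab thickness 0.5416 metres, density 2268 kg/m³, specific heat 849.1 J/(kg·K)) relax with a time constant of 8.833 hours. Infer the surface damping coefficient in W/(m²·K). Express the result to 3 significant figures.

Areal heat capacity C = ρ c_p D = 2268 × 849.1 × 0.5416 = 1.04×10^6 J/(m²·K).
τ = 8.833 hours = 31800 s.
λ = C / τ = 1.04×10^6 / 31800 = 32.8 W/(m²·K).

32.8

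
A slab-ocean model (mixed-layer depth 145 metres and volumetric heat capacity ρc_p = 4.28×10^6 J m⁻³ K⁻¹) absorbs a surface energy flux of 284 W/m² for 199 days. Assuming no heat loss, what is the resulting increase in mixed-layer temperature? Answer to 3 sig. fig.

Areal heat capacity C = ρc_p × D = 4.28×10^6 × 145 = 6.21×10^8 J/(m^2 K).
Net heat input Q = F Δt = 284 × (199 days × 86400 s/day) = 4.88×10^9 J/m².
ΔT = Q / C = 4.88×10^9 / 6.21×10^8 = 7.87 K.

7.87 K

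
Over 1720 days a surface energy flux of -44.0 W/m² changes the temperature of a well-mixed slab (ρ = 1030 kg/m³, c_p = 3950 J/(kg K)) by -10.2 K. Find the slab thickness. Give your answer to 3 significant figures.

158 m

Heat input Q = F Δt = -44.0 × 1.49×10^8 s = -6.54×10^9 J/m².
Required areal heat capacity C = Q / ΔT = 6.41×10^8 J/(m²·K).
Depth D = C / (ρ c_p) = 6.41×10^8 / (1030 × 3950) = 158 m.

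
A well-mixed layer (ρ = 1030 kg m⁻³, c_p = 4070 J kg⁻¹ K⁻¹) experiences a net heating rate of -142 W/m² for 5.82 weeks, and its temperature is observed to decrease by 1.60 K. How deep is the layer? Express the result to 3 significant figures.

74.5 m

Heat input Q = F Δt = -142 × 3.52×10^6 s = -5.00×10^8 J/m².
Required areal heat capacity C = Q / ΔT = 3.12×10^8 J/(m²·K).
Depth D = C / (ρ c_p) = 3.12×10^8 / (1030 × 4070) = 74.5 m.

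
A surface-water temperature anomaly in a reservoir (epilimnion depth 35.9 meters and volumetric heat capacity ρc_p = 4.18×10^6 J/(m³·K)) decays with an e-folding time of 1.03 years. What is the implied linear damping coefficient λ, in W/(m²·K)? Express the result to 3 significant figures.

Areal heat capacity C = ρc_p × D = 4.18×10^6 × 35.9 = 1.50×10^8 J m⁻² K⁻¹.
τ = 1.03 years = 3.25×10^7 s.
λ = C / τ = 1.50×10^8 / 3.25×10^7 = 4.62 W/(m²·K).

4.62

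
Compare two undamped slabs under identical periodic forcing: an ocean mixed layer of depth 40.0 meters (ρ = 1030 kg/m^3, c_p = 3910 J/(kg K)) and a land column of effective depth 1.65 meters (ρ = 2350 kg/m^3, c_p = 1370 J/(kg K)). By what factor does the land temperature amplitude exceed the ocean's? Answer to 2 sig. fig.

C_ocean = 1030 × 3910 × 40.0 = 1.61×10^8 J/(m²·K).
C_land = 2350 × 1370 × 1.65 = 5.31×10^6 J/(m²·K).
Undamped amplitude ∝ 1/C, so A_land/A_ocean = C_ocean/C_land = 30.3.

30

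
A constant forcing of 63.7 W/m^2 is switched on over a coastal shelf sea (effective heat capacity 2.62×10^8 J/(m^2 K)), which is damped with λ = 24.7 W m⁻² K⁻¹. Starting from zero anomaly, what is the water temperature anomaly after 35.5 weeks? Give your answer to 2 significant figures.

2.2 K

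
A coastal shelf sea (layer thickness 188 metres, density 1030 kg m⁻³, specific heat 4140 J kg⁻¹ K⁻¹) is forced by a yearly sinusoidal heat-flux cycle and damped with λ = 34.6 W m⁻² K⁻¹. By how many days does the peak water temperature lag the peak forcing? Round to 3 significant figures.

78.9 days

Areal heat capacity C = ρ c_p D = 1030 × 4140 × 188 = 8.02×10^8 J/(m²·K).
ω = 2π / 3.15×10^7 s = 1.99×10^-7 s⁻¹.
Phase lag φ = arctan(Cω/λ) = arctan(160/34.6) = 1.36 rad.
Time lag = φ / ω = 1.36 / 1.99×10^-7 = 6.81×10^6 s = 78.9 days.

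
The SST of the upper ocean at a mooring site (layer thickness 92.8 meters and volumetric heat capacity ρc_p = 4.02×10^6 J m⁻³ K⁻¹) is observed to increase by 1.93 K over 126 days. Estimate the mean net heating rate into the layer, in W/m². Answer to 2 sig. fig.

66

Areal heat capacity C = ρc_p × D = 4.02×10^6 × 92.8 = 3.73×10^8 J m⁻² K⁻¹.
Required heat per unit area: Q = C ΔT = 3.73×10^8 × 1.93 = 7.20×10^8 J/m².
Flux F = Q / Δt = 7.20×10^8 / 1.09×10^7 s = 66.1 W/m².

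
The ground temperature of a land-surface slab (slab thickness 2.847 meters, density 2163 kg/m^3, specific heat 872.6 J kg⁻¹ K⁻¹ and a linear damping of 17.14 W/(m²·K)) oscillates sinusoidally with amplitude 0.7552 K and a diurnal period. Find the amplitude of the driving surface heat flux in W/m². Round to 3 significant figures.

295

Areal heat capacity C = ρ c_p D = 2163 × 872.6 × 2.847 = 5.37×10^6 J/(m²·K).
ω = 2π / 86400 s = 7.27×10^-5 s⁻¹.
√((Cω)² + λ²) = √((391)² + 17.14²) = 391 W/(m²·K).
F₀ = A × √((Cω)²+λ²) = 0.7552 × 391 = 295 W/m².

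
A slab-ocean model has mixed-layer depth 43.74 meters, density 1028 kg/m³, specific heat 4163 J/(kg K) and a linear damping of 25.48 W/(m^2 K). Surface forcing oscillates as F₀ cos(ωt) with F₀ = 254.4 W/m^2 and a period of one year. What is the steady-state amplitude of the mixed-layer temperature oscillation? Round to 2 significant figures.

Areal heat capacity C = ρ c_p D = 1028 × 4163 × 43.74 = 1.87×10^8 J/(m²·K).
Angular frequency ω = 2π / T = 2π / 3.15×10^7 s = 1.99×10^-7 s⁻¹.
√((Cω)² + λ²) = √((37.3)² + 25.48²) = 45.2 W/(m²·K).
Amplitude A = F₀ / √((Cω)²+λ²) = 254.4 / 45.2 = 5.63 K.

5.6 K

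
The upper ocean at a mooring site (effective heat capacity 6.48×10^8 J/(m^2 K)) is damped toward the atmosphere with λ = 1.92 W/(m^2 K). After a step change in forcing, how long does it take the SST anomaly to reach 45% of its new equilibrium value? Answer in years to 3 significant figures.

6.39 years

Areal heat capacity C = 6.48×10^8 J/(m^2 K) (given).
τ = C / λ = 6.48×10^8 / 1.92 = 3.38×10^8 s.
Fraction reached: 1 − e^(−t/τ) = 0.45 ⇒ t = −τ ln(1 − 0.45) = τ × 0.598.
t = 2.02×10^8 s = 6.39 years.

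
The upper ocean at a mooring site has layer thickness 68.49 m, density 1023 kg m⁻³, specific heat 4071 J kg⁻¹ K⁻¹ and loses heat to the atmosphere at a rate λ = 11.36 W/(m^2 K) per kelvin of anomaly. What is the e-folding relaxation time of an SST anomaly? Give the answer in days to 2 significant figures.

290 days

Areal heat capacity C = ρ c_p D = 1023 × 4071 × 68.49 = 2.85×10^8 J m⁻² K⁻¹.
Relaxation time τ = C / λ = 2.85×10^8 / 11.36 = 2.51×10^7 s.
In days: 2.51×10^7 s / (86400 s/day) = 291 days.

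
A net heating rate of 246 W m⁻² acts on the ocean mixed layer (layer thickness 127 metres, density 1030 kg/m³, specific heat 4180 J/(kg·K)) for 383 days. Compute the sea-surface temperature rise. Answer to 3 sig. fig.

Areal heat capacity C = ρ c_p D = 1030 × 4180 × 127 = 5.47×10^8 J m⁻² K⁻¹.
Net heat input Q = F Δt = 246 × (383 days × 86400 s/day) = 8.14×10^9 J/m².
ΔT = Q / C = 8.14×10^9 / 5.47×10^8 = 14.9 K.

14.9 K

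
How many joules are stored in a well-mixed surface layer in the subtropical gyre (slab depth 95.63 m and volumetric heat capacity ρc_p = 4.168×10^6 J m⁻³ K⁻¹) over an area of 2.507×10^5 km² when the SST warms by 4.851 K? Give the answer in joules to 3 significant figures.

4.85×10^20 J

Areal heat capacity C = ρc_p × D = 4.168×10^6 × 95.63 = 3.99×10^8 J/(m²·K).
Heat per unit area: q = C ΔT = 3.99×10^8 × 4.851 = 1.93×10^9 J/m².
Total heat: Q = q × A = 1.93×10^9 × (2.507×10^5 × 10⁶ m²) = 4.85×10^20 J.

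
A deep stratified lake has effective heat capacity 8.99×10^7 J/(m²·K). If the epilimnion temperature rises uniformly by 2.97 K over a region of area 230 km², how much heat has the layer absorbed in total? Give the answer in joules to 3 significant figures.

Areal heat capacity C = 8.99×10^7 J/(m²·K) (given).
Heat per unit area: q = C ΔT = 8.99×10^7 × 2.97 = 2.67×10^8 J/m².
Total heat: Q = q × A = 2.67×10^8 × (230 × 10⁶ m²) = 6.14×10^16 J.

6.14×10^16 J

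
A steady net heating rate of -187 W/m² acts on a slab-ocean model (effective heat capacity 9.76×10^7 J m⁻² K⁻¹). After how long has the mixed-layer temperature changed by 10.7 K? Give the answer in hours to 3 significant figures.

1550 hours

Areal heat capacity C = 9.76×10^7 J m⁻² K⁻¹ (given).
Time required: Δt = C ΔT / F = 9.76×10^7 × -10.7 / -187 = 5.58×10^6 s.
In hours: 5.58×10^6 s / (3600 s/hour) = 1550 hours.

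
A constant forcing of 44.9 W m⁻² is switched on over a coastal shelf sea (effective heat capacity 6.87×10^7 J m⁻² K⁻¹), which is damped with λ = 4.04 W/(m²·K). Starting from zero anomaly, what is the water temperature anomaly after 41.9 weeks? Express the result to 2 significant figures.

8.6 K

Areal heat capacity C = 6.87×10^7 J m⁻² K⁻¹ (given).
τ = C / λ = 6.87×10^7 / 4.04 = 1.70×10^7 s.
Equilibrium anomaly ΔT_eq = F / λ = 44.9 / 4.04 = 11.1 K.
t = 41.9 weeks = 2.53×10^7 s, so t/τ = 1.49.
ΔT(t) = ΔT_eq (1 − e^(−t/τ)) = 11.1 × (1 − e^−1.49) = 8.61 K.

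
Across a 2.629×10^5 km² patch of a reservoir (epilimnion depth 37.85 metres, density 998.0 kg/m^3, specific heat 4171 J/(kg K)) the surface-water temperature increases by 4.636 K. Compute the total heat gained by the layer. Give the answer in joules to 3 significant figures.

1.92×10^20 J

Areal heat capacity C = ρ c_p D = 998.0 × 4171 × 37.85 = 1.58×10^8 J/(m^2 K).
Heat per unit area: q = C ΔT = 1.58×10^8 × 4.636 = 7.30×10^8 J/m².
Total heat: Q = q × A = 7.30×10^8 × (2.629×10^5 × 10⁶ m²) = 1.92×10^20 J.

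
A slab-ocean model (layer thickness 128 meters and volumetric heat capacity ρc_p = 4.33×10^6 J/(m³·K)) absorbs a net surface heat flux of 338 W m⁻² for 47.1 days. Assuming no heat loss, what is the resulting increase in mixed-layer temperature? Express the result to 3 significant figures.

2.48 K

Areal heat capacity C = ρc_p × D = 4.33×10^6 × 128 = 5.54×10^8 J/(m²·K).
Net heat input Q = F Δt = 338 × (47.1 days × 86400 s/day) = 1.38×10^9 J/m².
ΔT = Q / C = 1.38×10^9 / 5.54×10^8 = 2.48 K.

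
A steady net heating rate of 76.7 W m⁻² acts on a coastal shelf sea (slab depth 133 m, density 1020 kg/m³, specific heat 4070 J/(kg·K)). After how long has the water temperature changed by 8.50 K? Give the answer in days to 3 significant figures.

Areal heat capacity C = ρ c_p D = 1020 × 4070 × 133 = 5.52×10^8 J/(m²·K).
Time required: Δt = C ΔT / F = 5.52×10^8 × 8.50 / 76.7 = 6.12×10^7 s.
In days: 6.12×10^7 s / (86400 s/day) = 708 days.

708 days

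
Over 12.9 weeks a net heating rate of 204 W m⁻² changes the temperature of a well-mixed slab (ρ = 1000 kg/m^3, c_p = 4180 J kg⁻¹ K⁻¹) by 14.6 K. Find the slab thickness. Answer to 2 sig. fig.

26 m

Heat input Q = F Δt = 204 × 7.80×10^6 s = 1.59×10^9 J/m².
Required areal heat capacity C = Q / ΔT = 1.09×10^8 J/(m²·K).
Depth D = C / (ρ c_p) = 1.09×10^8 / (1000 × 4180) = 26.1 m.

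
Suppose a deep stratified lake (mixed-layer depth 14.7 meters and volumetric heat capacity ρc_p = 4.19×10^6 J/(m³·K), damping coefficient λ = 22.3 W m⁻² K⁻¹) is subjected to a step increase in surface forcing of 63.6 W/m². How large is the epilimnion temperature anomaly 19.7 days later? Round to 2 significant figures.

Areal heat capacity C = ρc_p × D = 4.19×10^6 × 14.7 = 6.16×10^7 J/(m^2 K).
τ = C / λ = 6.16×10^7 / 22.3 = 2.76×10^6 s.
Equilibrium anomaly ΔT_eq = F / λ = 63.6 / 22.3 = 2.85 K.
t = 19.7 days = 1.70×10^6 s, so t/τ = 0.616.
ΔT(t) = ΔT_eq (1 − e^(−t/τ)) = 2.85 × (1 − e^−0.616) = 1.31 K.

1.3 K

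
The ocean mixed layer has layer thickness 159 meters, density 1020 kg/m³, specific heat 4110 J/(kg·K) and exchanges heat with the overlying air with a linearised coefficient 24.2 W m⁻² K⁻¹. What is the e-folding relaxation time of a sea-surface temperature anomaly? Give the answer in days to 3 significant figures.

Areal heat capacity C = ρ c_p D = 1020 × 4110 × 159 = 6.67×10^8 J m⁻² K⁻¹.
Relaxation time τ = C / λ = 6.67×10^8 / 24.2 = 2.75×10^7 s.
In days: 2.75×10^7 s / (86400 s/day) = 319 days.

319 days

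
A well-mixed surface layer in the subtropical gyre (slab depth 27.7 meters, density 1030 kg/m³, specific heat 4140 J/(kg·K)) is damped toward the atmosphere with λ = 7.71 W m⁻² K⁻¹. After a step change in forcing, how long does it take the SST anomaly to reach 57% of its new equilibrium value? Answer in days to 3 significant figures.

Areal heat capacity C = ρ c_p D = 1030 × 4140 × 27.7 = 1.18×10^8 J/(m^2 K).
τ = C / λ = 1.18×10^8 / 7.71 = 1.53×10^7 s.
Fraction reached: 1 − e^(−t/τ) = 0.57 ⇒ t = −τ ln(1 − 0.57) = τ × 0.844.
t = 1.29×10^7 s = 150 days.

150 days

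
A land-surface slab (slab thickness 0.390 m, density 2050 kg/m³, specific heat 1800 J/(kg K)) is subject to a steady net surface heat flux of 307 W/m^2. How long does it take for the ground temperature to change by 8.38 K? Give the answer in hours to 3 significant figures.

10.9 hours

Areal heat capacity C = ρ c_p D = 2050 × 1800 × 0.390 = 1.44×10^6 J m⁻² K⁻¹.
Time required: Δt = C ΔT / F = 1.44×10^6 × 8.38 / 307 = 39300 s.
In hours: 39300 s / (3600 s/hour) = 10.9 hours.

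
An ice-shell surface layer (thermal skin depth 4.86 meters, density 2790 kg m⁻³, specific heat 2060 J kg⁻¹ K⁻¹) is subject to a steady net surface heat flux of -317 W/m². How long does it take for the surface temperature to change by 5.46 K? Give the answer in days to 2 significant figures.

Areal heat capacity C = ρ c_p D = 2790 × 2060 × 4.86 = 2.79×10^7 J/(m^2 K).
Time required: Δt = C ΔT / F = 2.79×10^7 × -5.46 / -317 = 4.81×10^5 s.
In days: 4.81×10^5 s / (86400 s/day) = 5.57 days.

5.6 days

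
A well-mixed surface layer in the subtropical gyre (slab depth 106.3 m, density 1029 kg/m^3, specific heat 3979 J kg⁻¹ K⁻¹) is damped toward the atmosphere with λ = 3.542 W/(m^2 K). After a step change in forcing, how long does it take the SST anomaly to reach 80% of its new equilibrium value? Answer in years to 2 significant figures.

6.3 years

Areal heat capacity C = ρ c_p D = 1029 × 3979 × 106.3 = 4.35×10^8 J/(m²·K).
τ = C / λ = 4.35×10^8 / 3.542 = 1.23×10^8 s.
Fraction reached: 1 − e^(−t/τ) = 0.80 ⇒ t = −τ ln(1 − 0.80) = τ × 1.61.
t = 1.98×10^8 s = 6.27 years.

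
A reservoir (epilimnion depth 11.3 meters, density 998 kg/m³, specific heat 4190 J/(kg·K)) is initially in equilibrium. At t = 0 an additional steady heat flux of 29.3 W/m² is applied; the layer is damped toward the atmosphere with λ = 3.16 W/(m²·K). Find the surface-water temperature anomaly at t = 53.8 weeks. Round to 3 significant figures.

Areal heat capacity C = ρ c_p D = 998 × 4190 × 11.3 = 4.73×10^7 J/(m²·K).
τ = C / λ = 4.73×10^7 / 3.16 = 1.50×10^7 s.
Equilibrium anomaly ΔT_eq = F / λ = 29.3 / 3.16 = 9.27 K.
t = 53.8 weeks = 3.25×10^7 s, so t/τ = 2.18.
ΔT(t) = ΔT_eq (1 − e^(−t/τ)) = 9.27 × (1 − e^−2.18) = 8.22 K.

8.22 K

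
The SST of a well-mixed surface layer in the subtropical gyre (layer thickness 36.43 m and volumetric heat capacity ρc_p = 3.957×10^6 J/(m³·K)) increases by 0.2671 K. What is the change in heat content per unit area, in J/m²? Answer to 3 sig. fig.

3.85×10^7

Areal heat capacity C = ρc_p × D = 3.957×10^6 × 36.43 = 1.44×10^8 J/(m²·K).
ΔQ = C ΔT = 1.44×10^8 × 0.2671 = 3.85×10^7 J/m².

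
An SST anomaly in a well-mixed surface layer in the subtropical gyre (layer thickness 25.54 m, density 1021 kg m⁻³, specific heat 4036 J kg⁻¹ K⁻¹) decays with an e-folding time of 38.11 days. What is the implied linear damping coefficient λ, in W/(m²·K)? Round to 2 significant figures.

32

Areal heat capacity C = ρ c_p D = 1021 × 4036 × 25.54 = 1.05×10^8 J/(m²·K).
τ = 38.11 days = 3.29×10^6 s.
λ = C / τ = 1.05×10^8 / 3.29×10^6 = 32.0 W/(m²·K).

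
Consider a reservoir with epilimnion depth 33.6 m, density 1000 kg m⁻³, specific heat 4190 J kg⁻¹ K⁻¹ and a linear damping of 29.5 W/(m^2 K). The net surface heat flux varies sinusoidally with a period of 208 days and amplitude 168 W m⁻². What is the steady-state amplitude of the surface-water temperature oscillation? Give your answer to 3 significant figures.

2.93 K

Areal heat capacity C = ρ c_p D = 1000 × 4190 × 33.6 = 1.41×10^8 J/(m^2 K).
Angular frequency ω = 2π / T = 2π / 1.80×10^7 s = 3.50×10^-7 s⁻¹.
√((Cω)² + λ²) = √((49.2)² + 29.5²) = 57.4 W/(m²·K).
Amplitude A = F₀ / √((Cω)²+λ²) = 168 / 57.4 = 2.93 K.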